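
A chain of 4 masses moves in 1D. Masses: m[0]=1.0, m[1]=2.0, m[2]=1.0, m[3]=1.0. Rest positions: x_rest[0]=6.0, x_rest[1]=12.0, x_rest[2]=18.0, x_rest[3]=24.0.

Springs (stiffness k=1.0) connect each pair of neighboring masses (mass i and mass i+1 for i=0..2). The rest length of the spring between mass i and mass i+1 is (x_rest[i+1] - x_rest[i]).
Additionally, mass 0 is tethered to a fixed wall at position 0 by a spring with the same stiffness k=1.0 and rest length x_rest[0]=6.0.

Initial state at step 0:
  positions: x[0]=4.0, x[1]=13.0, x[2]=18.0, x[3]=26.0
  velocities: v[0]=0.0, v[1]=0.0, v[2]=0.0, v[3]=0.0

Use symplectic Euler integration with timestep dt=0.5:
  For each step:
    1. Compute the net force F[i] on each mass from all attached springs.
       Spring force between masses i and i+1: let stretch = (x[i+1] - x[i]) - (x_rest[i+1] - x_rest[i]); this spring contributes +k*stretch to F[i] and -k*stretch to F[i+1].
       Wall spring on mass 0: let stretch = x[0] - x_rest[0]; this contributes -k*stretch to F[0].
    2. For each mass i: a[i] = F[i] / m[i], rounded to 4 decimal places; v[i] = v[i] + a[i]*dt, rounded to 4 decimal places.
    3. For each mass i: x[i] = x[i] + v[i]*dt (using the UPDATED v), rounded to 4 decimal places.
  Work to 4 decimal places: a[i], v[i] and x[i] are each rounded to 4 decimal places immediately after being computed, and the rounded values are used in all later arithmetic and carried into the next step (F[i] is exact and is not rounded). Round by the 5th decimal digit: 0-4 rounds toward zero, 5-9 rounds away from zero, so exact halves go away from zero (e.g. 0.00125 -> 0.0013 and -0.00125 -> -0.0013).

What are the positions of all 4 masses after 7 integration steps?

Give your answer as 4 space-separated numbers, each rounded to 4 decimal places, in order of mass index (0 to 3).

Step 0: x=[4.0000 13.0000 18.0000 26.0000] v=[0.0000 0.0000 0.0000 0.0000]
Step 1: x=[5.2500 12.5000 18.7500 25.5000] v=[2.5000 -1.0000 1.5000 -1.0000]
Step 2: x=[7.0000 11.8750 19.6250 24.8125] v=[3.5000 -1.2500 1.7500 -1.3750]
Step 3: x=[8.2188 11.6094 19.8594 24.3281] v=[2.4375 -0.5313 0.4688 -0.9688]
Step 4: x=[8.2305 11.9512 19.1485 24.2265] v=[0.0234 0.6836 -1.4219 -0.2032]
Step 5: x=[7.1148 12.7276 17.9077 24.3554] v=[-2.2315 1.5528 -2.4816 0.2578]
Step 6: x=[5.6236 13.4499 16.9838 24.3724] v=[-2.9825 1.4446 -1.8478 0.0340]
Step 7: x=[4.6830 13.6357 17.0236 24.0423] v=[-1.8812 0.3715 0.0796 -0.6603]

Answer: 4.6830 13.6357 17.0236 24.0423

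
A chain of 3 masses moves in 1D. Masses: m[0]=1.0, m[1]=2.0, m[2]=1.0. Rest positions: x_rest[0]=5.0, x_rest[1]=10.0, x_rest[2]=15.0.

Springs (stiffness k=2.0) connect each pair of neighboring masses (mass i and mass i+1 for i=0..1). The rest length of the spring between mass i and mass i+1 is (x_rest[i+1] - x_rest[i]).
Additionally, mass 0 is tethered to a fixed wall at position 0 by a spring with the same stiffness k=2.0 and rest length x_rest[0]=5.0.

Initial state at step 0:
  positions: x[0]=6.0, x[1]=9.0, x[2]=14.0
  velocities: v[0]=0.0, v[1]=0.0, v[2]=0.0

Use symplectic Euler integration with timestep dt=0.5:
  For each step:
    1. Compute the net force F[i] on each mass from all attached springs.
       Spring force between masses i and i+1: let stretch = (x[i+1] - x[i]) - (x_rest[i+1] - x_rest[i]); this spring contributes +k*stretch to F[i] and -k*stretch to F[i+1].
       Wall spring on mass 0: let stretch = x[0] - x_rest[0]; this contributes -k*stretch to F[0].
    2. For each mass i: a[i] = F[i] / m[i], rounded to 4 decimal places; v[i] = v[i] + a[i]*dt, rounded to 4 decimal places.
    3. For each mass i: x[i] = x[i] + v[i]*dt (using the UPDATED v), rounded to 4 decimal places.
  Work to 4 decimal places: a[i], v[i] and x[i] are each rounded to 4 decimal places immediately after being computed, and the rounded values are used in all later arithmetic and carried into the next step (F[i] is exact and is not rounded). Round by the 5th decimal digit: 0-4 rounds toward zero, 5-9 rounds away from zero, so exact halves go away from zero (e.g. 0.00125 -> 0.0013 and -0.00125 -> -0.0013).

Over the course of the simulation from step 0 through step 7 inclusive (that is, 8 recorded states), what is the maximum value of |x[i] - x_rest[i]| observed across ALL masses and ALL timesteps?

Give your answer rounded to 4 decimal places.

Step 0: x=[6.0000 9.0000 14.0000] v=[0.0000 0.0000 0.0000]
Step 1: x=[4.5000 9.5000 14.0000] v=[-3.0000 1.0000 0.0000]
Step 2: x=[3.2500 9.8750 14.2500] v=[-2.5000 0.7500 0.5000]
Step 3: x=[3.6875 9.6875 14.8125] v=[0.8750 -0.3750 1.1250]
Step 4: x=[5.2813 9.2813 15.3125] v=[3.1875 -0.8125 1.0000]
Step 5: x=[6.2344 9.3829 15.2969] v=[1.9062 0.2031 -0.0312]
Step 6: x=[5.6446 10.1759 14.8243] v=[-1.1797 1.5859 -0.9452]
Step 7: x=[4.4981 10.9982 14.5275] v=[-2.2930 1.6445 -0.5936]
Max displacement = 1.7500

Answer: 1.7500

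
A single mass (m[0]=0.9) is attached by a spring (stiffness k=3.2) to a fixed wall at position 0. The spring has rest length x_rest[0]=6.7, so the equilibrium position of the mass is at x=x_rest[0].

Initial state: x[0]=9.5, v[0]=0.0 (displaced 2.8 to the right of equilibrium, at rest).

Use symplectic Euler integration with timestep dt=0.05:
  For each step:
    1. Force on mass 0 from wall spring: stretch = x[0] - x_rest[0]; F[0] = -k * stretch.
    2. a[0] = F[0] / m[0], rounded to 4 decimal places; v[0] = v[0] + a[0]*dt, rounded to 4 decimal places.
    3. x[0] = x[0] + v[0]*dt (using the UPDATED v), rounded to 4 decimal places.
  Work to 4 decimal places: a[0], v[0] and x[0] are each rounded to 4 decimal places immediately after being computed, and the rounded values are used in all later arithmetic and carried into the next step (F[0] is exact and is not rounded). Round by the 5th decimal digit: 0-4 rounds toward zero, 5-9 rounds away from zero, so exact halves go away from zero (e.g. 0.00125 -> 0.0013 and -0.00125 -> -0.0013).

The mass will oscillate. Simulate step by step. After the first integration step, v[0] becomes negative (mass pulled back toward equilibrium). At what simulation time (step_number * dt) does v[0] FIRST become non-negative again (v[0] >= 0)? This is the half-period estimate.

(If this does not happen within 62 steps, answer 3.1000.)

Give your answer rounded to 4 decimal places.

Step 0: x=[9.5000] v=[0.0000]
Step 1: x=[9.4751] v=[-0.4978]
Step 2: x=[9.4255] v=[-0.9912]
Step 3: x=[9.3517] v=[-1.4757]
Step 4: x=[9.2543] v=[-1.9471]
Step 5: x=[9.1342] v=[-2.4012]
Step 6: x=[8.9925] v=[-2.8339]
Step 7: x=[8.8304] v=[-3.2415]
Step 8: x=[8.6494] v=[-3.6202]
Step 9: x=[8.4511] v=[-3.9668]
Step 10: x=[8.2372] v=[-4.2781]
Step 11: x=[8.0096] v=[-4.5514]
Step 12: x=[7.7704] v=[-4.7842]
Step 13: x=[7.5217] v=[-4.9745]
Step 14: x=[7.2657] v=[-5.1206]
Step 15: x=[7.0046] v=[-5.2212]
Step 16: x=[6.7408] v=[-5.2754]
Step 17: x=[6.4767] v=[-5.2827]
Step 18: x=[6.2146] v=[-5.2430]
Step 19: x=[5.9568] v=[-5.1567]
Step 20: x=[5.7056] v=[-5.0246]
Step 21: x=[5.4632] v=[-4.8478]
Step 22: x=[5.2318] v=[-4.6279]
Step 23: x=[5.0135] v=[-4.3669]
Step 24: x=[4.8101] v=[-4.0671]
Step 25: x=[4.6235] v=[-3.7311]
Step 26: x=[4.4554] v=[-3.3619]
Step 27: x=[4.3073] v=[-2.9629]
Step 28: x=[4.1804] v=[-2.5375]
Step 29: x=[4.0759] v=[-2.0896]
Step 30: x=[3.9947] v=[-1.6231]
Step 31: x=[3.9376] v=[-1.1422]
Step 32: x=[3.9050] v=[-0.6511]
Step 33: x=[3.8973] v=[-0.1542]
Step 34: x=[3.9145] v=[0.3441]
First v>=0 after going negative at step 34, time=1.7000

Answer: 1.7000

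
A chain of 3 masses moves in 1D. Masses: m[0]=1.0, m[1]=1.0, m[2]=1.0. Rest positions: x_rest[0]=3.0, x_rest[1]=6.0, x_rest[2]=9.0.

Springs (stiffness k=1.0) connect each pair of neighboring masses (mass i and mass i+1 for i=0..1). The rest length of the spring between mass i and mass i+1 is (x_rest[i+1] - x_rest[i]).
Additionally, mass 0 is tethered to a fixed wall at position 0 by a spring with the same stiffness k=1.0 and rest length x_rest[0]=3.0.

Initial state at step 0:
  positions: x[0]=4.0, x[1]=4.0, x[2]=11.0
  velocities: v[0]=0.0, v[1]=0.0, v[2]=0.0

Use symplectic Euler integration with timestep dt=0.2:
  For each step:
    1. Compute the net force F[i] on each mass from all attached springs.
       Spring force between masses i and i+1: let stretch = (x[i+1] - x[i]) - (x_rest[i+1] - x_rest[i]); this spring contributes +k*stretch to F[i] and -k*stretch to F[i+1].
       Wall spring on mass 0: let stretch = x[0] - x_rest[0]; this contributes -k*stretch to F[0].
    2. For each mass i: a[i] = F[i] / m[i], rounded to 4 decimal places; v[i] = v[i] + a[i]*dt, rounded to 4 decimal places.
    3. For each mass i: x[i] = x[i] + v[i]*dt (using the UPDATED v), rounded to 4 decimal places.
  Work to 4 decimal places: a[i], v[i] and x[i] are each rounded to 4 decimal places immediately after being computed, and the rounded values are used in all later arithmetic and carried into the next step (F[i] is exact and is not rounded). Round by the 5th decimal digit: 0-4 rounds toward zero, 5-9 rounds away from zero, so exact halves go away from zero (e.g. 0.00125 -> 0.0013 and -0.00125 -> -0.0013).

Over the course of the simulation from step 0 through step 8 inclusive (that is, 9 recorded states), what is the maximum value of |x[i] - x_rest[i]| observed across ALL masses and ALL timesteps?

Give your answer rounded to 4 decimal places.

Step 0: x=[4.0000 4.0000 11.0000] v=[0.0000 0.0000 0.0000]
Step 1: x=[3.8400 4.2800 10.8400] v=[-0.8000 1.4000 -0.8000]
Step 2: x=[3.5440 4.8048 10.5376] v=[-1.4800 2.6240 -1.5120]
Step 3: x=[3.1567 5.5085 10.1259] v=[-1.9366 3.5184 -2.0586]
Step 4: x=[2.7372 6.3028 9.6495] v=[-2.0976 3.9715 -2.3821]
Step 5: x=[2.3508 7.0883 9.1592] v=[-1.9319 3.9277 -2.4514]
Step 6: x=[2.0599 7.7672 8.7061] v=[-1.4546 3.3944 -2.2656]
Step 7: x=[1.9149 8.2553 8.3354] v=[-0.7251 2.4407 -1.8534]
Step 8: x=[1.9469 8.4930 8.0815] v=[0.1600 1.1886 -1.2694]
Max displacement = 2.4930

Answer: 2.4930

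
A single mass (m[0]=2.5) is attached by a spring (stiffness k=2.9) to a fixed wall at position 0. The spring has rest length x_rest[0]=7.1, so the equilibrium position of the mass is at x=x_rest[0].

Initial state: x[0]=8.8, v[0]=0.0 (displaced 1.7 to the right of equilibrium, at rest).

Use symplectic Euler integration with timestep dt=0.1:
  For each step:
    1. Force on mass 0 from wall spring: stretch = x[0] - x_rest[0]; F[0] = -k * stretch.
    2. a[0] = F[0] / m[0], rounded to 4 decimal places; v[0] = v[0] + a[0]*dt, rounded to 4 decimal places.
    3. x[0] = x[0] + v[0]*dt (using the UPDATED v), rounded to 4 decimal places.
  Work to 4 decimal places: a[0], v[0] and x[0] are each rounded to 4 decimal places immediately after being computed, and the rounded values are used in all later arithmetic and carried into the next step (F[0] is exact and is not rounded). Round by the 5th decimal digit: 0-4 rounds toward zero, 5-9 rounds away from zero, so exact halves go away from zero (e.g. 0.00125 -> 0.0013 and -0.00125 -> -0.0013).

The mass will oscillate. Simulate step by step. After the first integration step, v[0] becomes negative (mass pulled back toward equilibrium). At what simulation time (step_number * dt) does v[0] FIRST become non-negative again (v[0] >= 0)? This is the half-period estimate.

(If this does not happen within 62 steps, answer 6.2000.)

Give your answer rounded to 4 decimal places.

Step 0: x=[8.8000] v=[0.0000]
Step 1: x=[8.7803] v=[-0.1972]
Step 2: x=[8.7411] v=[-0.3921]
Step 3: x=[8.6829] v=[-0.5825]
Step 4: x=[8.6063] v=[-0.7661]
Step 5: x=[8.5122] v=[-0.9408]
Step 6: x=[8.4017] v=[-1.1046]
Step 7: x=[8.2761] v=[-1.2556]
Step 8: x=[8.1369] v=[-1.3920]
Step 9: x=[7.9857] v=[-1.5123]
Step 10: x=[7.8242] v=[-1.6150]
Step 11: x=[7.6543] v=[-1.6990]
Step 12: x=[7.4780] v=[-1.7633]
Step 13: x=[7.2973] v=[-1.8072]
Step 14: x=[7.1143] v=[-1.8301]
Step 15: x=[6.9311] v=[-1.8318]
Step 16: x=[6.7499] v=[-1.8122]
Step 17: x=[6.5727] v=[-1.7716]
Step 18: x=[6.4017] v=[-1.7104]
Step 19: x=[6.2388] v=[-1.6294]
Step 20: x=[6.0859] v=[-1.5295]
Step 21: x=[5.9447] v=[-1.4119]
Step 22: x=[5.8169] v=[-1.2779]
Step 23: x=[5.7040] v=[-1.1291]
Step 24: x=[5.6073] v=[-0.9672]
Step 25: x=[5.5279] v=[-0.7941]
Step 26: x=[5.4667] v=[-0.6117]
Step 27: x=[5.4245] v=[-0.4222]
Step 28: x=[5.4017] v=[-0.2278]
Step 29: x=[5.3986] v=[-0.0308]
Step 30: x=[5.4153] v=[0.1666]
First v>=0 after going negative at step 30, time=3.0000

Answer: 3.0000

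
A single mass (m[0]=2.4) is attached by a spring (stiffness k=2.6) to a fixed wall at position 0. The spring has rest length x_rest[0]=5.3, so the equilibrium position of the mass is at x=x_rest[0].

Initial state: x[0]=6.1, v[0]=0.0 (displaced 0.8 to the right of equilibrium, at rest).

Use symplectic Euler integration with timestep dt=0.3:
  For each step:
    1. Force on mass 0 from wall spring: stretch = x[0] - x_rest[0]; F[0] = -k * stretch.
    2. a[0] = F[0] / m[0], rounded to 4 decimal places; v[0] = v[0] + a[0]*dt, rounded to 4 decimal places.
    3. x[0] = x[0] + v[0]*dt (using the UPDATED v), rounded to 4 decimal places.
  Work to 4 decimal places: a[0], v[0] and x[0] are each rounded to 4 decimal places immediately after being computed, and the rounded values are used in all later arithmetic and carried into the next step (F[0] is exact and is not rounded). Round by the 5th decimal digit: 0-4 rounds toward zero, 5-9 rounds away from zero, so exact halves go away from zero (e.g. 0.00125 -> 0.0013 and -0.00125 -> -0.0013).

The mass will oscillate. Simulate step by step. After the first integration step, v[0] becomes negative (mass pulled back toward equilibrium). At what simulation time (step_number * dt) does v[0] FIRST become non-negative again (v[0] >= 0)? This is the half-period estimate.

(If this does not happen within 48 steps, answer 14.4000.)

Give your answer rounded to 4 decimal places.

Step 0: x=[6.1000] v=[0.0000]
Step 1: x=[6.0220] v=[-0.2600]
Step 2: x=[5.8736] v=[-0.4947]
Step 3: x=[5.6693] v=[-0.6811]
Step 4: x=[5.4290] v=[-0.8011]
Step 5: x=[5.1761] v=[-0.8430]
Step 6: x=[4.9353] v=[-0.8027]
Step 7: x=[4.7300] v=[-0.6842]
Step 8: x=[4.5803] v=[-0.4990]
Step 9: x=[4.5008] v=[-0.2651]
Step 10: x=[4.4992] v=[-0.0054]
Step 11: x=[4.5757] v=[0.2549]
First v>=0 after going negative at step 11, time=3.3000

Answer: 3.3000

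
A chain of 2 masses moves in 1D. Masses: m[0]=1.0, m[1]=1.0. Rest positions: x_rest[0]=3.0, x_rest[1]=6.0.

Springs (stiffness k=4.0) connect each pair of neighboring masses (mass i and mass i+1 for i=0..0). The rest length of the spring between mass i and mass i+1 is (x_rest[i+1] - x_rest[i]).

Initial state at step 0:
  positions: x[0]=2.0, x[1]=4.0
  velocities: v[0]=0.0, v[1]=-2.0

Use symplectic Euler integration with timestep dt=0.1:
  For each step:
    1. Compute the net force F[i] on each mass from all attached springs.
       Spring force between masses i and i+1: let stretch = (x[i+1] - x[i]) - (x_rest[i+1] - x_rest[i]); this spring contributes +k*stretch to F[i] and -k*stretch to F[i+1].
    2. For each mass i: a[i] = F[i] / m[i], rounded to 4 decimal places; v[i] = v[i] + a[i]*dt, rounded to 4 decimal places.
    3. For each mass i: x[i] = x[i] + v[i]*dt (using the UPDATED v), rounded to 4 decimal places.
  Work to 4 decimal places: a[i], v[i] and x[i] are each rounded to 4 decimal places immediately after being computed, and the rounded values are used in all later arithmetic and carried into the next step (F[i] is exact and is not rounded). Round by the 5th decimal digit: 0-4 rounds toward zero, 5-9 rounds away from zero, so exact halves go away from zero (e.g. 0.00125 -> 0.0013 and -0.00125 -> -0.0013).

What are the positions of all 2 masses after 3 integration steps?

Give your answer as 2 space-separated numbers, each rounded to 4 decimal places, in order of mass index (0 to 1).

Step 0: x=[2.0000 4.0000] v=[0.0000 -2.0000]
Step 1: x=[1.9600 3.8400] v=[-0.4000 -1.6000]
Step 2: x=[1.8752 3.7248] v=[-0.8480 -1.1520]
Step 3: x=[1.7444 3.6556] v=[-1.3082 -0.6918]

Answer: 1.7444 3.6556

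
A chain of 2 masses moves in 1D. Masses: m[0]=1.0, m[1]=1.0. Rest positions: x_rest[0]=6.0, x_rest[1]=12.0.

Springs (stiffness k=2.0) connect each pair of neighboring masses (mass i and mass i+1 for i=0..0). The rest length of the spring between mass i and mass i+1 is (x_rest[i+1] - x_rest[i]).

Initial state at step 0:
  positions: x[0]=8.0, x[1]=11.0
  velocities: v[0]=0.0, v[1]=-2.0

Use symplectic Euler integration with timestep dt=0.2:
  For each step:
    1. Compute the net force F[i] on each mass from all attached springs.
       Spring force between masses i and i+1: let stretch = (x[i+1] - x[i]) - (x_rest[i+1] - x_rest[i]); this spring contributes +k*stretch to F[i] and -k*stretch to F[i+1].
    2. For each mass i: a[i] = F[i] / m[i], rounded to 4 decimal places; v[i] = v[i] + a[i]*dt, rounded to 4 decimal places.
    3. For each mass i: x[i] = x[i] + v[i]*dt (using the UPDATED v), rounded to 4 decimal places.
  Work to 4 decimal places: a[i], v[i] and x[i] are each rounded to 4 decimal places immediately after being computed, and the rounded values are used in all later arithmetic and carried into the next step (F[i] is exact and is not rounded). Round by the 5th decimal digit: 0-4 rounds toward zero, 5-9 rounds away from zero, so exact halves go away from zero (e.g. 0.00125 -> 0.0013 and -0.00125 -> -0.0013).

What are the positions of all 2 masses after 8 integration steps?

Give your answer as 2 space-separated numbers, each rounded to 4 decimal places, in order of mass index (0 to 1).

Answer: 3.3885 12.4115

Derivation:
Step 0: x=[8.0000 11.0000] v=[0.0000 -2.0000]
Step 1: x=[7.7600 10.8400] v=[-1.2000 -0.8000]
Step 2: x=[7.2864 10.9136] v=[-2.3680 0.3680]
Step 3: x=[6.6230 11.1770] v=[-3.3171 1.3171]
Step 4: x=[5.8439 11.5561] v=[-3.8955 1.8955]
Step 5: x=[5.0418 11.9582] v=[-4.0106 2.0106]
Step 6: x=[4.3130 12.2870] v=[-3.6440 1.6440]
Step 7: x=[3.7421 12.4579] v=[-2.8544 0.8544]
Step 8: x=[3.3885 12.4115] v=[-1.7681 -0.2319]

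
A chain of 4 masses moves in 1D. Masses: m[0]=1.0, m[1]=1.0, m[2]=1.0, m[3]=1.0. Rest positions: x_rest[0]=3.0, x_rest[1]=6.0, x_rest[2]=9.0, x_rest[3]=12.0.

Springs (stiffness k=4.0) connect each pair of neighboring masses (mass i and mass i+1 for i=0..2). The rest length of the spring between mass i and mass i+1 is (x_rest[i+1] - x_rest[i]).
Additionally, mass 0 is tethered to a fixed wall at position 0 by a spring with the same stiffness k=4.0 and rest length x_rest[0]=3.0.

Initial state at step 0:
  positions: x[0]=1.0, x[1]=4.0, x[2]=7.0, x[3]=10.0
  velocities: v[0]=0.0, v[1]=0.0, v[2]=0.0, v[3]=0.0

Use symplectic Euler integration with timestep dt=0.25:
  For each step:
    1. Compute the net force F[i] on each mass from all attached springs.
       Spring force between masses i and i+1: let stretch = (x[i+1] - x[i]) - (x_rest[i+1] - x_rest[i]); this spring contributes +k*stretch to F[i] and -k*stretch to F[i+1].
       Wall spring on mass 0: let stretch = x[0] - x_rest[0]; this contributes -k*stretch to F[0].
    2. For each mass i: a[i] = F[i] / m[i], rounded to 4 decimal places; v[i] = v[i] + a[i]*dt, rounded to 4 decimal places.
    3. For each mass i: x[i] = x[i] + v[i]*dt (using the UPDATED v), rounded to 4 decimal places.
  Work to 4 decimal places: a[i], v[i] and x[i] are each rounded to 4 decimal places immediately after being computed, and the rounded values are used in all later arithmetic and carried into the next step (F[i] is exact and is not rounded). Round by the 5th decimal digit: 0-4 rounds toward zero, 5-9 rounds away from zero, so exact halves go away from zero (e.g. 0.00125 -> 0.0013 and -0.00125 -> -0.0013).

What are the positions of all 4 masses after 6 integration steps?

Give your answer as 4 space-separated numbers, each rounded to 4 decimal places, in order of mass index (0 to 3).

Answer: 3.0410 6.2213 8.0425 10.2179

Derivation:
Step 0: x=[1.0000 4.0000 7.0000 10.0000] v=[0.0000 0.0000 0.0000 0.0000]
Step 1: x=[1.5000 4.0000 7.0000 10.0000] v=[2.0000 0.0000 0.0000 0.0000]
Step 2: x=[2.2500 4.1250 7.0000 10.0000] v=[3.0000 0.5000 0.0000 0.0000]
Step 3: x=[2.9063 4.5000 7.0313 10.0000] v=[2.6250 1.5000 0.1250 0.0000]
Step 4: x=[3.2344 5.1094 7.1719 10.0078] v=[1.3124 2.4376 0.5624 0.0313]
Step 5: x=[3.2227 5.7657 7.5059 10.0567] v=[-0.0470 2.6251 1.3358 0.1954]
Step 6: x=[3.0410 6.2213 8.0425 10.2179] v=[-0.7267 1.8223 2.1464 0.6446]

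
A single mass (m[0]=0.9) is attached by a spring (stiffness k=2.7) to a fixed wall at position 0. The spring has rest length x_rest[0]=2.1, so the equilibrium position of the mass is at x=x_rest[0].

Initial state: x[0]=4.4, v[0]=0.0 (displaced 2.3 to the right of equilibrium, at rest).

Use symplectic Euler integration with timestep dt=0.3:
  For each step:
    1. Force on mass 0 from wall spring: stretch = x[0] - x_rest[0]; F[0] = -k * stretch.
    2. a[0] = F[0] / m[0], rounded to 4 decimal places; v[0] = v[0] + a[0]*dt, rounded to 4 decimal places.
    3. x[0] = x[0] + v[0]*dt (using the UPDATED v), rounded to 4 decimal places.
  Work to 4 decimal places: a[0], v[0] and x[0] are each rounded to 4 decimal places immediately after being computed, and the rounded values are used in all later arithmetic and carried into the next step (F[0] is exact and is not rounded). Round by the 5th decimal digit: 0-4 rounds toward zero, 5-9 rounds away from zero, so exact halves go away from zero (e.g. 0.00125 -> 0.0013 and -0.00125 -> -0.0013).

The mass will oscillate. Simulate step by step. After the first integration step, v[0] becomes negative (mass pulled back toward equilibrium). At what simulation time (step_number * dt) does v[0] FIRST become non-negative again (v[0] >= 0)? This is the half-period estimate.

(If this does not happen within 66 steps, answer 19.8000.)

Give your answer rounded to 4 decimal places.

Step 0: x=[4.4000] v=[0.0000]
Step 1: x=[3.7790] v=[-2.0700]
Step 2: x=[2.7047] v=[-3.5811]
Step 3: x=[1.4671] v=[-4.1253]
Step 4: x=[0.4004] v=[-3.5557]
Step 5: x=[-0.2074] v=[-2.0261]
Step 6: x=[-0.1922] v=[0.0506]
First v>=0 after going negative at step 6, time=1.8000

Answer: 1.8000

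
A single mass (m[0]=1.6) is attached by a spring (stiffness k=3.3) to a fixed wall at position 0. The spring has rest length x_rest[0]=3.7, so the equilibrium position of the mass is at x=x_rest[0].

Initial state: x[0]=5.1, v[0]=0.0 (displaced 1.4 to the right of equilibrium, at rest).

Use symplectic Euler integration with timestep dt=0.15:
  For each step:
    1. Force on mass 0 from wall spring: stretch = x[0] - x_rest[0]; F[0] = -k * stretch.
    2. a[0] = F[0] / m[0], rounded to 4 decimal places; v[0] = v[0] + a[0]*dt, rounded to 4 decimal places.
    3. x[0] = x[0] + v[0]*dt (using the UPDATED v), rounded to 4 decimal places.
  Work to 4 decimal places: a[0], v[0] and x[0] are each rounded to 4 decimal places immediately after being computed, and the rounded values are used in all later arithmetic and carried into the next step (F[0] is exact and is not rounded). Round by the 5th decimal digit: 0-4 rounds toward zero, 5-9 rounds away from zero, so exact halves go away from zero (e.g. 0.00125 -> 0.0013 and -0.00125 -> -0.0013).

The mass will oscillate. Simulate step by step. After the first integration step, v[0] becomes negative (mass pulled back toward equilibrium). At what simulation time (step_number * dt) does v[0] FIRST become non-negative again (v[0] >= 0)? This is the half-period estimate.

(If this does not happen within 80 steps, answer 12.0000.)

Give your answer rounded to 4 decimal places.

Answer: 2.2500

Derivation:
Step 0: x=[5.1000] v=[0.0000]
Step 1: x=[5.0350] v=[-0.4331]
Step 2: x=[4.9081] v=[-0.8461]
Step 3: x=[4.7251] v=[-1.2199]
Step 4: x=[4.4946] v=[-1.5370]
Step 5: x=[4.2272] v=[-1.7828]
Step 6: x=[3.9353] v=[-1.9459]
Step 7: x=[3.6325] v=[-2.0187]
Step 8: x=[3.3328] v=[-1.9978]
Step 9: x=[3.0502] v=[-1.8842]
Step 10: x=[2.7977] v=[-1.6832]
Step 11: x=[2.5871] v=[-1.4041]
Step 12: x=[2.4281] v=[-1.0598]
Step 13: x=[2.3282] v=[-0.6663]
Step 14: x=[2.2919] v=[-0.2419]
Step 15: x=[2.3210] v=[0.1937]
First v>=0 after going negative at step 15, time=2.2500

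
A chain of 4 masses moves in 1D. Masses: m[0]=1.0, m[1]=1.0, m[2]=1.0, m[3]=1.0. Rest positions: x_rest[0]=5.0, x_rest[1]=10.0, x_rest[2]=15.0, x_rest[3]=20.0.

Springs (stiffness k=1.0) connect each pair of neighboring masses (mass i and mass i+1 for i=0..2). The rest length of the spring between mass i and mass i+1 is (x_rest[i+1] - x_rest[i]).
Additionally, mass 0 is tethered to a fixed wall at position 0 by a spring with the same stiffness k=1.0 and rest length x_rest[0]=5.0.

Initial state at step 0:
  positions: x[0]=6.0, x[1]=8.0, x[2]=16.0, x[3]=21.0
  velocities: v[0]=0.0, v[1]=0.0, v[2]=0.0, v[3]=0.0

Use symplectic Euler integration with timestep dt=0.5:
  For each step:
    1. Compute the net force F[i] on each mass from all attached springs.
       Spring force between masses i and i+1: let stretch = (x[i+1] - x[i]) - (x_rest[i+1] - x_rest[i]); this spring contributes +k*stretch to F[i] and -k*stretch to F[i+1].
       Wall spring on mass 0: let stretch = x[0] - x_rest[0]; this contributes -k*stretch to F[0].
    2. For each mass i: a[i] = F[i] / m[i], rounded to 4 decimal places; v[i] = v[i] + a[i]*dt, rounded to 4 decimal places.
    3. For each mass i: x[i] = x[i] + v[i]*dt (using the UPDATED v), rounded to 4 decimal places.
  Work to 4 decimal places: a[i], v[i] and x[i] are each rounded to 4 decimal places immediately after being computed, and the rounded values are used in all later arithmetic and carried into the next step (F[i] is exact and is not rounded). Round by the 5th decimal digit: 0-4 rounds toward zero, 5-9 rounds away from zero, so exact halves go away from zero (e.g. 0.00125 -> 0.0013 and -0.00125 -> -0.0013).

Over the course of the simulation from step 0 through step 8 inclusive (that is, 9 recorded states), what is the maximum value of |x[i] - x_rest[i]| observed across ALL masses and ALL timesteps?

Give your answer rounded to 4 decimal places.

Step 0: x=[6.0000 8.0000 16.0000 21.0000] v=[0.0000 0.0000 0.0000 0.0000]
Step 1: x=[5.0000 9.5000 15.2500 21.0000] v=[-2.0000 3.0000 -1.5000 0.0000]
Step 2: x=[3.8750 11.3125 14.5000 20.8125] v=[-2.2500 3.6250 -1.5000 -0.3750]
Step 3: x=[3.6406 12.0625 14.5313 20.2969] v=[-0.4688 1.5000 0.0625 -1.0313]
Step 4: x=[4.6016 11.3242 15.3868 19.5899] v=[1.9219 -1.4766 1.7109 -1.4141]
Step 5: x=[6.0928 9.9209 16.2774 19.0821] v=[2.9824 -2.8066 1.7812 -1.0157]
Step 6: x=[7.0179 9.1497 16.2801 19.1231] v=[1.8501 -1.5424 0.0053 0.0820]
Step 7: x=[6.7214 9.6282 15.2109 19.7034] v=[-0.5930 0.9569 -2.1384 1.1605]
Step 8: x=[5.4713 10.7757 13.8692 20.4106] v=[-2.5003 2.2949 -2.6835 1.4143]
Max displacement = 2.0625

Answer: 2.0625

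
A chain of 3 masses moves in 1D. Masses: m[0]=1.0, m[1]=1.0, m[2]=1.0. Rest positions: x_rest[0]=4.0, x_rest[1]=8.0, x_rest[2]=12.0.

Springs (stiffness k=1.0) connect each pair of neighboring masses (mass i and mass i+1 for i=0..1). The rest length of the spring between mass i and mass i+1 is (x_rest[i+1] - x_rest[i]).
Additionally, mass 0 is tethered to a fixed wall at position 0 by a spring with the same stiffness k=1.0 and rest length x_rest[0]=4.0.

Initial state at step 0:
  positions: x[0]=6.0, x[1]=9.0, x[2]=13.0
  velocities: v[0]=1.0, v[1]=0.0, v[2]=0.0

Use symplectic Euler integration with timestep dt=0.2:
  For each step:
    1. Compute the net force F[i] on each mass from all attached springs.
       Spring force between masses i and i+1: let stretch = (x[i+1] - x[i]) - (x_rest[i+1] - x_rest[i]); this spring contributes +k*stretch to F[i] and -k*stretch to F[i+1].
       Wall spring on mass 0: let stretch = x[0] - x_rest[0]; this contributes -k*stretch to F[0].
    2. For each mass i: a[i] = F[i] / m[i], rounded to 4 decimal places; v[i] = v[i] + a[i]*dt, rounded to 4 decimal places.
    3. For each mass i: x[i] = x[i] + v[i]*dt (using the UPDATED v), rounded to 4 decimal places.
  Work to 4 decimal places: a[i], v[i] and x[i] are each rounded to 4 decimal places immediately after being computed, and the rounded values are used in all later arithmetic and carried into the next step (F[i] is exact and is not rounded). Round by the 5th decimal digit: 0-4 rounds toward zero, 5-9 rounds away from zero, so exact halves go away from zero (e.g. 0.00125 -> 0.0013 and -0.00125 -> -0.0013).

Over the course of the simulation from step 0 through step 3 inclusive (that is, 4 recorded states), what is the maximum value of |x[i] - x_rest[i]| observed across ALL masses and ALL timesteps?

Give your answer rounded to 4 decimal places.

Step 0: x=[6.0000 9.0000 13.0000] v=[1.0000 0.0000 0.0000]
Step 1: x=[6.0800 9.0400 13.0000] v=[0.4000 0.2000 0.0000]
Step 2: x=[6.0352 9.1200 13.0016] v=[-0.2240 0.4000 0.0080]
Step 3: x=[5.8724 9.2319 13.0079] v=[-0.8141 0.5594 0.0317]
Max displacement = 2.0800

Answer: 2.0800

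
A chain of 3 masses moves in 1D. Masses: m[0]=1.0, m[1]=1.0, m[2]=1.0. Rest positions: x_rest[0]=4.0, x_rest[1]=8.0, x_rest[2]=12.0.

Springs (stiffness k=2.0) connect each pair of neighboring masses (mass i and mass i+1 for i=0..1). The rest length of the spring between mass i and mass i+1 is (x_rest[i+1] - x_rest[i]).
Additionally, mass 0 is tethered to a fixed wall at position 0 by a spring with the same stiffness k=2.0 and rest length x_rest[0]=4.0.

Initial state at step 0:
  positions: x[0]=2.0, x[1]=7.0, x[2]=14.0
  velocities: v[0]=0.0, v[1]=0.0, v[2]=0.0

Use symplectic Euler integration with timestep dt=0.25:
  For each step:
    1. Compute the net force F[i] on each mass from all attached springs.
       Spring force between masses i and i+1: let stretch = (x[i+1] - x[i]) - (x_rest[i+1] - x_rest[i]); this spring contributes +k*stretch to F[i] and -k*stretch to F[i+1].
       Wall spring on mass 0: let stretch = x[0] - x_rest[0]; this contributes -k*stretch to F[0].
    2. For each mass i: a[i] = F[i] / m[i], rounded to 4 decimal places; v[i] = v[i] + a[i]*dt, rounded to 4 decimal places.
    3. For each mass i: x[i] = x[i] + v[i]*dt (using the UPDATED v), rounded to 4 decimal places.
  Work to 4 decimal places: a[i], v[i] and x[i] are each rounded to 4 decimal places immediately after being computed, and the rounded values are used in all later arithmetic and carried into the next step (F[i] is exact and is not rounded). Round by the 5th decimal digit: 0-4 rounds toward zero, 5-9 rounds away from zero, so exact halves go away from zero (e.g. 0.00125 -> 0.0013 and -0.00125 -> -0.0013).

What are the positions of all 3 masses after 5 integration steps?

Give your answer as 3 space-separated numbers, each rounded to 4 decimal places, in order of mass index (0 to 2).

Step 0: x=[2.0000 7.0000 14.0000] v=[0.0000 0.0000 0.0000]
Step 1: x=[2.3750 7.2500 13.6250] v=[1.5000 1.0000 -1.5000]
Step 2: x=[3.0625 7.6875 12.9531] v=[2.7500 1.7500 -2.6875]
Step 3: x=[3.9453 8.2051 12.1230] v=[3.5313 2.0703 -3.3203]
Step 4: x=[4.8675 8.6800 11.3032] v=[3.6886 1.8994 -3.2793]
Step 5: x=[5.6578 9.0062 10.6555] v=[3.1611 1.3048 -2.5909]

Answer: 5.6578 9.0062 10.6555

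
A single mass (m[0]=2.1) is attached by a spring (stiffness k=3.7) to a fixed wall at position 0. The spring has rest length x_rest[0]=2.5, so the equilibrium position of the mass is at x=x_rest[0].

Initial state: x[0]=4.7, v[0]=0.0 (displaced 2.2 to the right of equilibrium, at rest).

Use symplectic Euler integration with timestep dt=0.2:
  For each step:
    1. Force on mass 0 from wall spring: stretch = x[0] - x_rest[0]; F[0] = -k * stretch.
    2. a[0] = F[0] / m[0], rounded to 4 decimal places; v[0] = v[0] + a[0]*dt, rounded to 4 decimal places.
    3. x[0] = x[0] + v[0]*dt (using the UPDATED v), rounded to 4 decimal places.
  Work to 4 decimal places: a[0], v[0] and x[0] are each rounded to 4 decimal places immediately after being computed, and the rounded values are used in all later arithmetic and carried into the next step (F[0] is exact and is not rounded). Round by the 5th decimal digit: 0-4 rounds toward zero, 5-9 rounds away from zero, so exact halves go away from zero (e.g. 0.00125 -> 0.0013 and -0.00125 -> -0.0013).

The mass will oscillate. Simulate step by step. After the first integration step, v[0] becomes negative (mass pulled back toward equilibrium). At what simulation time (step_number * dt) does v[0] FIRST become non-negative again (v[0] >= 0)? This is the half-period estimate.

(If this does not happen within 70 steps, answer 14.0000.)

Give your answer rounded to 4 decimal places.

Answer: 2.4000

Derivation:
Step 0: x=[4.7000] v=[0.0000]
Step 1: x=[4.5450] v=[-0.7752]
Step 2: x=[4.2458] v=[-1.4958]
Step 3: x=[3.8236] v=[-2.1110]
Step 4: x=[3.3081] v=[-2.5774]
Step 5: x=[2.7357] v=[-2.8622]
Step 6: x=[2.1466] v=[-2.9453]
Step 7: x=[1.5824] v=[-2.8208]
Step 8: x=[1.0829] v=[-2.4975]
Step 9: x=[0.6833] v=[-1.9981]
Step 10: x=[0.4117] v=[-1.3579]
Step 11: x=[0.2873] v=[-0.6220]
Step 12: x=[0.3188] v=[0.1577]
First v>=0 after going negative at step 12, time=2.4000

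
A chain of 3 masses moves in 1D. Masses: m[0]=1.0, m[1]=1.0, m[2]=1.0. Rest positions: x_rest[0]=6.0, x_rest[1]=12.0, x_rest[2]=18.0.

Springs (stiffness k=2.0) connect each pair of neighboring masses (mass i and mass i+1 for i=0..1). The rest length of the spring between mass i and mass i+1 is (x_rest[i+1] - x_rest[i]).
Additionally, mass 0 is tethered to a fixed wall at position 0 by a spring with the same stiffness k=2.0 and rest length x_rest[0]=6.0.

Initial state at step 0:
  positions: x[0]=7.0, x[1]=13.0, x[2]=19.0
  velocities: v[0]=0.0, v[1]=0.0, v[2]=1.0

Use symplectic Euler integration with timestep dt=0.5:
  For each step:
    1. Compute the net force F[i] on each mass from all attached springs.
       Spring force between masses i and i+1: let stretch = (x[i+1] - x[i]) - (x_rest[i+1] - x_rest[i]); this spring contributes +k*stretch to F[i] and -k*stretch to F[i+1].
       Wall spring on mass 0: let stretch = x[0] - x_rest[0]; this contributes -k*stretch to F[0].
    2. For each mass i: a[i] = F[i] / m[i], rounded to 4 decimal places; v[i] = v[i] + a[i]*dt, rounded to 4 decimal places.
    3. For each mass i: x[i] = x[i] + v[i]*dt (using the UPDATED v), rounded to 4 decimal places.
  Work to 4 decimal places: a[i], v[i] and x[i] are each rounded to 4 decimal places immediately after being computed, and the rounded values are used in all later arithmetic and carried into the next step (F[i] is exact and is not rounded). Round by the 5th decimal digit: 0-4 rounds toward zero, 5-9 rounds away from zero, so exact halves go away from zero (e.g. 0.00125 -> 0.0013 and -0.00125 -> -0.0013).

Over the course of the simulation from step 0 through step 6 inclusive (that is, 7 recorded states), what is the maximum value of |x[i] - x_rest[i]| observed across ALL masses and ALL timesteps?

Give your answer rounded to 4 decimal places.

Answer: 1.7500

Derivation:
Step 0: x=[7.0000 13.0000 19.0000] v=[0.0000 0.0000 1.0000]
Step 1: x=[6.5000 13.0000 19.5000] v=[-1.0000 0.0000 1.0000]
Step 2: x=[6.0000 13.0000 19.7500] v=[-1.0000 0.0000 0.5000]
Step 3: x=[6.0000 12.8750 19.6250] v=[0.0000 -0.2500 -0.2500]
Step 4: x=[6.4375 12.6875 19.1250] v=[0.8750 -0.3750 -1.0000]
Step 5: x=[6.7813 12.5938 18.4063] v=[0.6875 -0.1875 -1.4375]
Step 6: x=[6.6407 12.5001 17.7813] v=[-0.2813 -0.1875 -1.2500]
Max displacement = 1.7500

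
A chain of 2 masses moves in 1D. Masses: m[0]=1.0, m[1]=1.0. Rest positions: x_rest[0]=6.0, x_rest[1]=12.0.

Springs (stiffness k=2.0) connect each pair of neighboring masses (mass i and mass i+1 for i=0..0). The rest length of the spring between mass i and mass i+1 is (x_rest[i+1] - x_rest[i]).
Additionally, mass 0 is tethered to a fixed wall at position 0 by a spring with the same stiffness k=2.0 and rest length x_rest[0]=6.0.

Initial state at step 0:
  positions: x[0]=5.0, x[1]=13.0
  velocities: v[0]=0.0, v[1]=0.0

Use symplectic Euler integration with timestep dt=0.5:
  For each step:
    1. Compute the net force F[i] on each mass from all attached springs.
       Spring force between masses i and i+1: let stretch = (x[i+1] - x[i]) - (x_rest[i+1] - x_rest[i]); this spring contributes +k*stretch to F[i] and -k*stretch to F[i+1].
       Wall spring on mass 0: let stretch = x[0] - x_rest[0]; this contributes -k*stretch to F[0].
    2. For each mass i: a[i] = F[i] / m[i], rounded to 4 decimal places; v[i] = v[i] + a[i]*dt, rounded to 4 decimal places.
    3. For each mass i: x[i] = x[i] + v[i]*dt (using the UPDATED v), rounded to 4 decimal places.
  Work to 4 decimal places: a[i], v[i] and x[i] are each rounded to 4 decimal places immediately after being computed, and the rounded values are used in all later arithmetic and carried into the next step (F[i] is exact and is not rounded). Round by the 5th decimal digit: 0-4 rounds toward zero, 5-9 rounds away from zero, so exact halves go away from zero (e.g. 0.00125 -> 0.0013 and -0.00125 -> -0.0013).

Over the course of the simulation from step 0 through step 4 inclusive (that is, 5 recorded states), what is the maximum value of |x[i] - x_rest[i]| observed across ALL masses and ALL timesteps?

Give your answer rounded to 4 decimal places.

Answer: 1.5000

Derivation:
Step 0: x=[5.0000 13.0000] v=[0.0000 0.0000]
Step 1: x=[6.5000 12.0000] v=[3.0000 -2.0000]
Step 2: x=[7.5000 11.2500] v=[2.0000 -1.5000]
Step 3: x=[6.6250 11.6250] v=[-1.7500 0.7500]
Step 4: x=[4.9375 12.5000] v=[-3.3750 1.7500]
Max displacement = 1.5000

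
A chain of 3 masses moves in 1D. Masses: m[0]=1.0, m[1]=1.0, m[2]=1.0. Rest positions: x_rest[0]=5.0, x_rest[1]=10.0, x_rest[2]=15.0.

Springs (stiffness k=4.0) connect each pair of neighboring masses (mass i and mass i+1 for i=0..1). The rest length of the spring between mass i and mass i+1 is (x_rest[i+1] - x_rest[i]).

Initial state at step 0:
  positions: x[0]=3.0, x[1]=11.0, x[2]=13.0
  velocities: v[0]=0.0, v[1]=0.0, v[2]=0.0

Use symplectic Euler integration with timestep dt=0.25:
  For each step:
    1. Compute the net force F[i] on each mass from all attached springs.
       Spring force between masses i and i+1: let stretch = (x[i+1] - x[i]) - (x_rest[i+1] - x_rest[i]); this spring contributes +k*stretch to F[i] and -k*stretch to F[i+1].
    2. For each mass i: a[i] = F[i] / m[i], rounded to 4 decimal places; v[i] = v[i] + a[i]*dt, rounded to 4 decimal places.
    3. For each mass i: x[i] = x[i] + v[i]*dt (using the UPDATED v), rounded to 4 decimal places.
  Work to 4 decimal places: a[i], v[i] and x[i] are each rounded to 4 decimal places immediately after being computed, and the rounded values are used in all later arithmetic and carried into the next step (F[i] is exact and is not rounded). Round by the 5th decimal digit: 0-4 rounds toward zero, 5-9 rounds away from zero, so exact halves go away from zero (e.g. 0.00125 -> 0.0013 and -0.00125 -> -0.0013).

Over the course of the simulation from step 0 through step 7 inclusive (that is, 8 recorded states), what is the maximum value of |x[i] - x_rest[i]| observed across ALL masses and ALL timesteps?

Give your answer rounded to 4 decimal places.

Answer: 3.2187

Derivation:
Step 0: x=[3.0000 11.0000 13.0000] v=[0.0000 0.0000 0.0000]
Step 1: x=[3.7500 9.5000 13.7500] v=[3.0000 -6.0000 3.0000]
Step 2: x=[4.6875 7.6250 14.6875] v=[3.7500 -7.5000 3.7500]
Step 3: x=[5.1094 6.7813 15.1094] v=[1.6875 -3.3750 1.6875]
Step 4: x=[4.6993 7.6016 14.6993] v=[-1.6406 3.2812 -1.6406]
Step 5: x=[3.7647 9.4708 13.7647] v=[-3.7383 7.4766 -3.7383]
Step 6: x=[3.0067 10.9869 13.0067] v=[-3.0322 6.0644 -3.0322]
Step 7: x=[2.9937 11.0129 12.9937] v=[-0.0520 0.1040 -0.0520]
Max displacement = 3.2187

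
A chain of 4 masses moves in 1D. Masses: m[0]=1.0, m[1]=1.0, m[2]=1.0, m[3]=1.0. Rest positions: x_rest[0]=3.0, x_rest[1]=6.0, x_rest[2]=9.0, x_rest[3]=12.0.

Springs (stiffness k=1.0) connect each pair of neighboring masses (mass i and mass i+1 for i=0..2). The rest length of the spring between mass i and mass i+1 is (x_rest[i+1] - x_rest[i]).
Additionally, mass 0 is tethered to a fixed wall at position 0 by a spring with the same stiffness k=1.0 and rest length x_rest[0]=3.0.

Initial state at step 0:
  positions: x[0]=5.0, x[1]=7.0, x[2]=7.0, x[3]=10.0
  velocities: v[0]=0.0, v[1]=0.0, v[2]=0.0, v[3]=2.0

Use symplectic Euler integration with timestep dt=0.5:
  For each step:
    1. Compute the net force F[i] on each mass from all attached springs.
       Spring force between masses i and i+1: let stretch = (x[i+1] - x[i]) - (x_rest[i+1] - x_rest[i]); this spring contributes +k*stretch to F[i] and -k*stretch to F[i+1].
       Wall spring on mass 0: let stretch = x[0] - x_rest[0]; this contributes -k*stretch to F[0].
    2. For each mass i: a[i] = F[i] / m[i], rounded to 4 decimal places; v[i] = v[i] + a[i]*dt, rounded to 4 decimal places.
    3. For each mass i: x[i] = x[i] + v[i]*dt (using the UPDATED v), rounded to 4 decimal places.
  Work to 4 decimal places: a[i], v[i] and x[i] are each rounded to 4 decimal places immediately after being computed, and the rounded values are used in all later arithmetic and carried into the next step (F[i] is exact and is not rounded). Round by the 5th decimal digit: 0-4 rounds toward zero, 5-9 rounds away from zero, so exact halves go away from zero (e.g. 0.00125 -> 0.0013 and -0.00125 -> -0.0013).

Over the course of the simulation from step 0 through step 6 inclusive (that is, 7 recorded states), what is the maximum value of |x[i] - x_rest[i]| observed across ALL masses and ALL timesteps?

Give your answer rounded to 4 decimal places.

Answer: 3.5788

Derivation:
Step 0: x=[5.0000 7.0000 7.0000 10.0000] v=[0.0000 0.0000 0.0000 2.0000]
Step 1: x=[4.2500 6.5000 7.7500 11.0000] v=[-1.5000 -1.0000 1.5000 2.0000]
Step 2: x=[3.0000 5.7500 9.0000 11.9375] v=[-2.5000 -1.5000 2.5000 1.8750]
Step 3: x=[1.6875 5.1250 10.1719 12.8907] v=[-2.6250 -1.2500 2.3438 1.9063]
Step 4: x=[0.8125 4.9024 10.7618 13.9142] v=[-1.7500 -0.4453 1.1798 2.0469]
Step 5: x=[0.7569 5.1222 10.6750 14.8996] v=[-0.1113 0.4395 -0.1737 1.9707]
Step 6: x=[1.6034 5.6389 10.2561 15.5788] v=[1.6929 1.0333 -0.8378 1.3584]
Max displacement = 3.5788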